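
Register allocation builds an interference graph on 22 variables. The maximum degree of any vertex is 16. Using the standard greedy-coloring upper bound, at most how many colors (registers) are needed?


Greedy coloring never needs more than (max_degree + 1) colors: when coloring a vertex, at most max_degree neighbors are already colored.
Upper bound = 16 + 1 = 17

17


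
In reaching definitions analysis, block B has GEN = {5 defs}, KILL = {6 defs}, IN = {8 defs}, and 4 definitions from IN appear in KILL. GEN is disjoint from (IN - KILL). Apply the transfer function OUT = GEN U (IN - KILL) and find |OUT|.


IN - KILL: 8 - 4 = 4 surviving definitions
OUT = GEN + surviving = 5 + 4 = 9

9


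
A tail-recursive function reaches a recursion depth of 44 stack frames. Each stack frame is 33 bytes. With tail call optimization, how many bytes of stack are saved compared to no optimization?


Without TCO: 44 * 33 = 1452 bytes
With TCO: reuse 1 frame = 33 bytes
Savings = 1452 - 33 = 1419

1419


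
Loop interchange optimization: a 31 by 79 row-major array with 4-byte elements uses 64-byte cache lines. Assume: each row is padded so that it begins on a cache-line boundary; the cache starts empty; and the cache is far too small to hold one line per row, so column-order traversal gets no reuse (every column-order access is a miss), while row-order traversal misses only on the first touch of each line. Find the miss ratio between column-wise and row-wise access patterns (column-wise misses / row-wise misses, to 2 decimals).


Each row occupies 79 * 4 = 316 bytes and starts on a line boundary, so it spans ceil(316 / 64) = 5 cache lines.
Row-major traversal misses (one per line touched): 31 * ceil(79 * 4 / 64) = 155
Column-major traversal misses (no reuse, every access misses): 31 * 79 = 2449
Ratio = 2449 / 155 = 15.8

15.8


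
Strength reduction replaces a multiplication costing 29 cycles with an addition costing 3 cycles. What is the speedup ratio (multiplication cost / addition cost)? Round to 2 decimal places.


Ratio = mult_cost / add_cost = 29 / 3 = 9.67

9.67


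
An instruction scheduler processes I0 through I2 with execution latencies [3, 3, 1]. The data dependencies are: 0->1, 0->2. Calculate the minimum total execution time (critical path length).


Compute longest path through dependency graph: dist(Ik) = max over predecessors of dist + latency(Ik).
dist(I0) = latency 3 = 3
dist(I1) = dist(I0) + 3 = 3 + 3 = 6
dist(I2) = dist(I0) + 1 = 3 + 1 = 4
Critical path = max dist = 6

6


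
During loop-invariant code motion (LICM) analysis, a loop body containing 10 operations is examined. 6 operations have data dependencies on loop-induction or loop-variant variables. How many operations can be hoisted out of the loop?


Invariant candidates = total - loop-dependent
= 10 - 6 = 4

4


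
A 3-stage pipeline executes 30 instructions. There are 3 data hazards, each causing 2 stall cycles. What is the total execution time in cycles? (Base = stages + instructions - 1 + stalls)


Base cycles = 3 + 30 - 1 = 32
Total stalls = 3 * 2 = 6
Total = 32 + 6 = 38

38


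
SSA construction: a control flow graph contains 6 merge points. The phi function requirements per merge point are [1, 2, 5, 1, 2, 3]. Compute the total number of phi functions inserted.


Total phi functions = sum of phi functions at each join node
= 1 + 2 + 5 + 1 + 2 + 3 = 14

14


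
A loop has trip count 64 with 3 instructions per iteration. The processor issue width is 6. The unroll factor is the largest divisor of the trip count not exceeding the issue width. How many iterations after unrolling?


Largest divisor of 64 <= 6 is 4
New iterations = 64 / 4 = 16

16


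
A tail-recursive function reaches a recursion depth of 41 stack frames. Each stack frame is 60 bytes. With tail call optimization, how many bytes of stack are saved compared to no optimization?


Without TCO: 41 * 60 = 2460 bytes
With TCO: reuse 1 frame = 60 bytes
Savings = 2460 - 60 = 2400

2400


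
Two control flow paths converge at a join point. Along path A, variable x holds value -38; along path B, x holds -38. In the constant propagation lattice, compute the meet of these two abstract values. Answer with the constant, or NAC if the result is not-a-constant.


Meet operation: if both paths give the same constant, result is that constant; if they differ, result is NAC (not-a-constant).
Path A: -38, Path B: -38 -> equal
Result: constant -> -38

-38


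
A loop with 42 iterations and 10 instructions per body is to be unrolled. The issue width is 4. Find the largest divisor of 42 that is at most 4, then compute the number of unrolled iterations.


Largest divisor of 42 <= 4 is 3
New iterations = 42 / 3 = 14

14


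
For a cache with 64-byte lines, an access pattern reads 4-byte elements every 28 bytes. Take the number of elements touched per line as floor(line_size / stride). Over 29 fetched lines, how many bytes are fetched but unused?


Elements per line = floor(64 / 28) = 2
Bytes used per line = 2 * 4 = 8
Wasted per line = 64 - 8 = 56
Total wasted = 56 * 29 = 1624

1624


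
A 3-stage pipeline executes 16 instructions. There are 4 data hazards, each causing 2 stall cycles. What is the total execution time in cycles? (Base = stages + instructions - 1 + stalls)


Base cycles = 3 + 16 - 1 = 18
Total stalls = 4 * 2 = 8
Total = 18 + 8 = 26

26


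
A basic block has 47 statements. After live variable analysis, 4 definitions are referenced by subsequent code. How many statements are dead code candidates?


Dead code = total statements - live definitions
= 47 - 4 = 43

43


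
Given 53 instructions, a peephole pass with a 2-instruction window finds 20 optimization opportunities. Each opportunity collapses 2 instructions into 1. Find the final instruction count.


Each match removes 1 instructions.
Total removed = 20 * 1 = 20
Remaining = 53 - 20 = 33

33


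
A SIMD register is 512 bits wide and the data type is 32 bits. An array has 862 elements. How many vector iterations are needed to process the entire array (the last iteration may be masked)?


Width = 512 / 32 = 16 elements per vector op
Iterations = ceil(862 / 16) = 54

54


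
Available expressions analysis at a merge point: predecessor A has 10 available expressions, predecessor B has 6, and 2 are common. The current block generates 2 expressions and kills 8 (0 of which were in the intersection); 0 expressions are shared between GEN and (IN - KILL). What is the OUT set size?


IN = intersection of predecessors = 2
IN - KILL = 2 - 0 = 2
|OUT| = |GEN| + |IN - KILL| - |GEN ∩ (IN - KILL)| = 2 + 2 - 0 = 4

4


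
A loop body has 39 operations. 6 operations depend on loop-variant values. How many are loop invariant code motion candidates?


Invariant candidates = total - loop-dependent
= 39 - 6 = 33

33


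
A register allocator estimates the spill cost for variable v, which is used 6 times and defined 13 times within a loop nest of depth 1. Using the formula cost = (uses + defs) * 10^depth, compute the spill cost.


uses + defs = 6 + 13 = 19
10^1 = 10
Spill cost = 19 * 10 = 190

190


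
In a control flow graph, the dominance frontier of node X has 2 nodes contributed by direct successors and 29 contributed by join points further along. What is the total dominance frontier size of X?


DF(X) = direct successor contributions + join point contributions
= 2 + 29 = 31

31


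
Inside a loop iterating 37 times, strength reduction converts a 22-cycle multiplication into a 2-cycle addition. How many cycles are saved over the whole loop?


Per-iteration saving = 22 - 2 = 20
Total saved = 37 * 20 = 740

740


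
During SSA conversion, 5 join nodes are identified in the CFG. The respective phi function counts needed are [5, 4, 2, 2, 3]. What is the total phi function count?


Total phi functions = sum of phi functions at each join node
= 5 + 4 + 2 + 2 + 3 = 16

16


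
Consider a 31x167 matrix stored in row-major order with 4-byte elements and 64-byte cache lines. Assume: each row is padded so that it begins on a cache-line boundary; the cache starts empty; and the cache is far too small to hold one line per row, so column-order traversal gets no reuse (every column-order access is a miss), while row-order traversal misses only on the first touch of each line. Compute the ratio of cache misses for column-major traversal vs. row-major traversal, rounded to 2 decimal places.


Each row occupies 167 * 4 = 668 bytes and starts on a line boundary, so it spans ceil(668 / 64) = 11 cache lines.
Row-major traversal misses (one per line touched): 31 * ceil(167 * 4 / 64) = 341
Column-major traversal misses (no reuse, every access misses): 31 * 167 = 5177
Ratio = 5177 / 341 = 15.18

15.18


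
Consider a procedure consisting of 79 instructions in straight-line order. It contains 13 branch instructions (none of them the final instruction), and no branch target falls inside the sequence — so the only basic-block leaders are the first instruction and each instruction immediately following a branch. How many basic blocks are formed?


With no in-sequence branch targets, the leaders are the first instruction plus the instruction after each branch.
Number of basic blocks = branches + 1
= 13 + 1 = 14

14


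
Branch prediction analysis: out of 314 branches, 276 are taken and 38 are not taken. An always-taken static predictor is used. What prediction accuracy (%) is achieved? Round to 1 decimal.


Predictor: always-taken
Correct predictions = 276
Accuracy = 276 / 314 * 100 = 87.9%

87.9


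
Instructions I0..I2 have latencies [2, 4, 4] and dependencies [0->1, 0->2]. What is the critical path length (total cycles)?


Compute longest path through dependency graph: dist(Ik) = max over predecessors of dist + latency(Ik).
dist(I0) = latency 2 = 2
dist(I1) = dist(I0) + 4 = 2 + 4 = 6
dist(I2) = dist(I0) + 4 = 2 + 4 = 6
Critical path = max dist = 6

6


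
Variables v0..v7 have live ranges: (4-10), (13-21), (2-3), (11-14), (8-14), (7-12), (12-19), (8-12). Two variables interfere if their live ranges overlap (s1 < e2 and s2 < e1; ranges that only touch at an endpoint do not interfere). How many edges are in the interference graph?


Check all pairs for overlapping intervals.
Two intervals (s1,e1) and (s2,e2) overlap if s1 < e2 and s2 < e1.
v0 (4-10) vs v1..v7: overlaps v4, v5, v7 -> 3
v1 (13-21) vs v2..v7: overlaps v3, v4, v6 -> 3
v2 (2-3) vs v3..v7: overlaps none -> 0
v3 (11-14) vs v4..v7: overlaps v4, v5, v6, v7 -> 4
v4 (8-14) vs v5..v7: overlaps v5, v6, v7 -> 3
v5 (7-12) vs v6..v7: overlaps v7 -> 1
v6 (12-19) vs v7: overlaps none -> 0
Total overlapping pairs = 3 + 3 + 0 + 4 + 3 + 1 + 0 = 14

14


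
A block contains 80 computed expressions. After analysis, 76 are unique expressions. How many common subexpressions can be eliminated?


CSE count = total expressions - unique expressions
= 80 - 76 = 4

4


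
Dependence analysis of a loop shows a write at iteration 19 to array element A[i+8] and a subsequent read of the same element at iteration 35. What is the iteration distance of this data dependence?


Distance = read iteration - write iteration
= 35 - 19 = 16

16


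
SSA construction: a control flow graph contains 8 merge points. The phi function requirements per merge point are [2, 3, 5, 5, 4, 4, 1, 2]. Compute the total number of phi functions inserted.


Total phi functions = sum of phi functions at each join node
= 2 + 3 + 5 + 5 + 4 + 4 + 1 + 2 = 26

26


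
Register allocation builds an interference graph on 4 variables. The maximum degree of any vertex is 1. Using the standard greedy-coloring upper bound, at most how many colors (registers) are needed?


Greedy coloring never needs more than (max_degree + 1) colors: when coloring a vertex, at most max_degree neighbors are already colored.
Upper bound = 1 + 1 = 2

2


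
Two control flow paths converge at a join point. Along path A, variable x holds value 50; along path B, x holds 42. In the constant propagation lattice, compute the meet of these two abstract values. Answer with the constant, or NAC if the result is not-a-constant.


Meet operation: if both paths give the same constant, result is that constant; if they differ, result is NAC (not-a-constant).
Path A: 50, Path B: 42 -> differ
Result: not-a-constant -> NAC

NAC


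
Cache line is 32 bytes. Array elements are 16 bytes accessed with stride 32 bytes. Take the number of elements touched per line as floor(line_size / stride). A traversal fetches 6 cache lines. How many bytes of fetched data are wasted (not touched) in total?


Elements per line = floor(32 / 32) = 1
Bytes used per line = 1 * 16 = 16
Wasted per line = 32 - 16 = 16
Total wasted = 16 * 6 = 96

96


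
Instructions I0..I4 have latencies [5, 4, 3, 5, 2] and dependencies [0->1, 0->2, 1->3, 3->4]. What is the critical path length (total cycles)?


Compute longest path through dependency graph: dist(Ik) = max over predecessors of dist + latency(Ik).
dist(I0) = latency 5 = 5
dist(I1) = dist(I0) + 4 = 5 + 4 = 9
dist(I2) = dist(I0) + 3 = 5 + 3 = 8
dist(I3) = dist(I1) + 5 = 9 + 5 = 14
dist(I4) = dist(I3) + 2 = 14 + 2 = 16
Critical path = max dist = 16

16


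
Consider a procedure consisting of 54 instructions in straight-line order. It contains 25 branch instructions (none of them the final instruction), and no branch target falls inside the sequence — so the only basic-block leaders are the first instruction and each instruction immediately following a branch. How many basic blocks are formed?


With no in-sequence branch targets, the leaders are the first instruction plus the instruction after each branch.
Number of basic blocks = branches + 1
= 25 + 1 = 26

26


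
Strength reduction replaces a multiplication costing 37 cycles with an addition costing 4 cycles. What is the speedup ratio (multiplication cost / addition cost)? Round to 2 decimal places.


Ratio = mult_cost / add_cost = 37 / 4 = 9.25

9.25


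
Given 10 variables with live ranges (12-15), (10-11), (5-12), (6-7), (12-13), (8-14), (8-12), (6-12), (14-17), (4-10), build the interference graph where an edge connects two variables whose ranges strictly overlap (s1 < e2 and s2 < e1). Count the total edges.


Check all pairs for overlapping intervals.
Two intervals (s1,e1) and (s2,e2) overlap if s1 < e2 and s2 < e1.
v0 (12-15) vs v1..v9: overlaps v4, v5, v8 -> 3
v1 (10-11) vs v2..v9: overlaps v2, v5, v6, v7 -> 4
v2 (5-12) vs v3..v9: overlaps v3, v5, v6, v7, v9 -> 5
v3 (6-7) vs v4..v9: overlaps v7, v9 -> 2
v4 (12-13) vs v5..v9: overlaps v5 -> 1
v5 (8-14) vs v6..v9: overlaps v6, v7, v9 -> 3
v6 (8-12) vs v7..v9: overlaps v7, v9 -> 2
v7 (6-12) vs v8..v9: overlaps v9 -> 1
v8 (14-17) vs v9: overlaps none -> 0
Total overlapping pairs = 3 + 4 + 5 + 2 + 1 + 3 + 2 + 1 + 0 = 21

21


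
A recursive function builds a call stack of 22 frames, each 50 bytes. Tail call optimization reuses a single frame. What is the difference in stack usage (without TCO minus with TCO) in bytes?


Without TCO: 22 * 50 = 1100 bytes
With TCO: reuse 1 frame = 50 bytes
Savings = 1100 - 50 = 1050

1050


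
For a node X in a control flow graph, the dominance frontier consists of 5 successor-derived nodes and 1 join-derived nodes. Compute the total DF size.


DF(X) = direct successor contributions + join point contributions
= 5 + 1 = 6

6


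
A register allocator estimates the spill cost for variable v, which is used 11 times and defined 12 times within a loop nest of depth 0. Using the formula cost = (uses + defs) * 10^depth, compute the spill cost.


uses + defs = 11 + 12 = 23
10^0 = 1
Spill cost = 23 * 1 = 23

23


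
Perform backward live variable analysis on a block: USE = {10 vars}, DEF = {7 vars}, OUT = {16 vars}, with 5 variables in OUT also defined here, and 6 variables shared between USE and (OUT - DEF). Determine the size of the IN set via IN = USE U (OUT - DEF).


OUT - DEF: 16 - 5 = 11
|IN| = |USE| + |OUT - DEF| - |USE ∩ (OUT - DEF)| = 10 + 11 - 6 = 15

15


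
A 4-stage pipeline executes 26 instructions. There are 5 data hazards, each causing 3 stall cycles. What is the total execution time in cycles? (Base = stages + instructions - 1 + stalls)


Base cycles = 4 + 26 - 1 = 29
Total stalls = 5 * 3 = 15
Total = 29 + 15 = 44

44


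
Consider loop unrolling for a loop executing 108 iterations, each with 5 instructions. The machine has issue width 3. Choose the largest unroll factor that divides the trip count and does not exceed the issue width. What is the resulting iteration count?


Largest divisor of 108 <= 3 is 3
New iterations = 108 / 3 = 36

36


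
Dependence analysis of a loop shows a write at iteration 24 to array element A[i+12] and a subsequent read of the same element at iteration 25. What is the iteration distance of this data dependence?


Distance = read iteration - write iteration
= 25 - 24 = 1

1


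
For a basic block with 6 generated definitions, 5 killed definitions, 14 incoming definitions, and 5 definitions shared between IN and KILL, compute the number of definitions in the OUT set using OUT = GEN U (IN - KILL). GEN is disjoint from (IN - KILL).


IN - KILL: 14 - 5 = 9 surviving definitions
OUT = GEN + surviving = 6 + 9 = 15

15


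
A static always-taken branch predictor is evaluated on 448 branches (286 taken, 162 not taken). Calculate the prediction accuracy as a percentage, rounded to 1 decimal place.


Predictor: always-taken
Correct predictions = 286
Accuracy = 286 / 448 * 100 = 63.8%

63.8


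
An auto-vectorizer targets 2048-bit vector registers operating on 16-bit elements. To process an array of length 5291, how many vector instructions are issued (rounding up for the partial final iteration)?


Width = 2048 / 16 = 128 elements per vector op
Iterations = ceil(5291 / 128) = 42

42


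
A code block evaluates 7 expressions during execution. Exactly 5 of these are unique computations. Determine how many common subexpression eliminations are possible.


CSE count = total expressions - unique expressions
= 7 - 5 = 2

2


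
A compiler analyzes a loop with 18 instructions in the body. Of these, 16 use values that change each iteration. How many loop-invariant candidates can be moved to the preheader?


Invariant candidates = total - loop-dependent
= 18 - 16 = 2

2


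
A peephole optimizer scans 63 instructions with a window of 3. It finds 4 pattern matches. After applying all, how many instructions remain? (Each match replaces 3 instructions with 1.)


Each match removes 2 instructions.
Total removed = 4 * 2 = 8
Remaining = 63 - 8 = 55

55


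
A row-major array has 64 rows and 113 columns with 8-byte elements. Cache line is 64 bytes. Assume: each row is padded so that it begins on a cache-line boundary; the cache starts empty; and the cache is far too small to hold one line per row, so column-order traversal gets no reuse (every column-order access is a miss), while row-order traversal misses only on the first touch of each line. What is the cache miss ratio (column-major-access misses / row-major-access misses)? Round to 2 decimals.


Each row occupies 113 * 8 = 904 bytes and starts on a line boundary, so it spans ceil(904 / 64) = 15 cache lines.
Row-major traversal misses (one per line touched): 64 * ceil(113 * 8 / 64) = 960
Column-major traversal misses (no reuse, every access misses): 64 * 113 = 7232
Ratio = 7232 / 960 = 7.53

7.53


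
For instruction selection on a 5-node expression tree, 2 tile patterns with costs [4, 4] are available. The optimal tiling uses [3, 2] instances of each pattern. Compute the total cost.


Total cost = sum(count_i * cost_i)
= 3*4 + 2*4
= 20

20


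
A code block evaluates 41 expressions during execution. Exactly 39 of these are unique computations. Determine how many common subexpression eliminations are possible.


CSE count = total expressions - unique expressions
= 41 - 39 = 2

2


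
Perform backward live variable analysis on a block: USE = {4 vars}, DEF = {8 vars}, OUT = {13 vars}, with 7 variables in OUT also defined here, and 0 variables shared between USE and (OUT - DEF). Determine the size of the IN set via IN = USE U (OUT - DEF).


OUT - DEF: 13 - 7 = 6
|IN| = |USE| + |OUT - DEF| - |USE ∩ (OUT - DEF)| = 4 + 6 - 0 = 10

10


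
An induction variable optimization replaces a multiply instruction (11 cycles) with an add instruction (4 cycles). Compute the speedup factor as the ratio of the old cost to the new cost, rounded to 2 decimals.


Ratio = mult_cost / add_cost = 11 / 4 = 2.75

2.75


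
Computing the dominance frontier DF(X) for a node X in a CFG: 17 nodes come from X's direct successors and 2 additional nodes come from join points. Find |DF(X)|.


DF(X) = direct successor contributions + join point contributions
= 17 + 2 = 19

19


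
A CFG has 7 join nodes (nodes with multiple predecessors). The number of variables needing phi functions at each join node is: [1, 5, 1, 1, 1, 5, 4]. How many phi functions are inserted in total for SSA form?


Total phi functions = sum of phi functions at each join node
= 1 + 5 + 1 + 1 + 1 + 5 + 4 = 18

18


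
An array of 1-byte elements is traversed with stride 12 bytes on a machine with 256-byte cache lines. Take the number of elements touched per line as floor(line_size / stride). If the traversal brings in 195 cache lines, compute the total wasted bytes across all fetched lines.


Elements per line = floor(256 / 12) = 21
Bytes used per line = 21 * 1 = 21
Wasted per line = 256 - 21 = 235
Total wasted = 235 * 195 = 45825

45825


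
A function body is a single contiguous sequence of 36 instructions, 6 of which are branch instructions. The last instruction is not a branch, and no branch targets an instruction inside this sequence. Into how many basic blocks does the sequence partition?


With no in-sequence branch targets, the leaders are the first instruction plus the instruction after each branch.
Number of basic blocks = branches + 1
= 6 + 1 = 7

7


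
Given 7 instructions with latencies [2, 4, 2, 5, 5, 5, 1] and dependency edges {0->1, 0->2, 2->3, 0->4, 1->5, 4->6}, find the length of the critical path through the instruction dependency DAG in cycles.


Compute longest path through dependency graph: dist(Ik) = max over predecessors of dist + latency(Ik).
dist(I0) = latency 2 = 2
dist(I1) = dist(I0) + 4 = 2 + 4 = 6
dist(I2) = dist(I0) + 2 = 2 + 2 = 4
dist(I3) = dist(I2) + 5 = 4 + 5 = 9
dist(I4) = dist(I0) + 5 = 2 + 5 = 7
dist(I5) = dist(I1) + 5 = 6 + 5 = 11
dist(I6) = dist(I4) + 1 = 7 + 1 = 8
Critical path = max dist = 11

11


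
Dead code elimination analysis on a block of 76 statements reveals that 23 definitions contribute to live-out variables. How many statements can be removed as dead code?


Dead code = total statements - live definitions
= 76 - 23 = 53

53


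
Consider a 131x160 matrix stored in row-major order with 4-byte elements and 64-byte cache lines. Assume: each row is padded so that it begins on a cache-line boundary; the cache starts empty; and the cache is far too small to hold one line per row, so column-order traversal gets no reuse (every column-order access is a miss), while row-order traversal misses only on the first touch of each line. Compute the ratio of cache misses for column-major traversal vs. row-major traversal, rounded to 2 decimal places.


Each row occupies 160 * 4 = 640 bytes and starts on a line boundary, so it spans ceil(640 / 64) = 10 cache lines.
Row-major traversal misses (one per line touched): 131 * ceil(160 * 4 / 64) = 1310
Column-major traversal misses (no reuse, every access misses): 131 * 160 = 20960
Ratio = 20960 / 1310 = 16.0

16.0


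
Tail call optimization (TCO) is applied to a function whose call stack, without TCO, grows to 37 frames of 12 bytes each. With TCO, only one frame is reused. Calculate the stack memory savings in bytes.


Without TCO: 37 * 12 = 444 bytes
With TCO: reuse 1 frame = 12 bytes
Savings = 444 - 12 = 432

432


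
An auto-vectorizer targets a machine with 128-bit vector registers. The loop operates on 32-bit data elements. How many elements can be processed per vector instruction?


Width = SIMD bits / data type bits
= 128 / 32 = 4

4


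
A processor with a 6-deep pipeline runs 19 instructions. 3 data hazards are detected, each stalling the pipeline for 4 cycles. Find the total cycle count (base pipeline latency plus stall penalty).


Base cycles = 6 + 19 - 1 = 24
Total stalls = 3 * 4 = 12
Total = 24 + 12 = 36

36


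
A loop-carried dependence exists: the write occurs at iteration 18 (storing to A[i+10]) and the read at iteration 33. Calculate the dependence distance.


Distance = read iteration - write iteration
= 33 - 18 = 15

15


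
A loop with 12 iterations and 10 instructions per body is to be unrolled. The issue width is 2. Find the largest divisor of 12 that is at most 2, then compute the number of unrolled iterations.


Largest divisor of 12 <= 2 is 2
New iterations = 12 / 2 = 6

6


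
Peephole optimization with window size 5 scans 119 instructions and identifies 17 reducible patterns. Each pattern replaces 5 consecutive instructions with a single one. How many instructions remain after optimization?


Each match removes 4 instructions.
Total removed = 17 * 4 = 68
Remaining = 119 - 68 = 51

51


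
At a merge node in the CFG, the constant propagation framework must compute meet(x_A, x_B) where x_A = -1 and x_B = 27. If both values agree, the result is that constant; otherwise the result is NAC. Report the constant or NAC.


Meet operation: if both paths give the same constant, result is that constant; if they differ, result is NAC (not-a-constant).
Path A: -1, Path B: 27 -> differ
Result: not-a-constant -> NAC

NAC


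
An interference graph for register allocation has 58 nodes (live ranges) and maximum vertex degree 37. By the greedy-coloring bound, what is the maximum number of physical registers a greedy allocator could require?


Greedy coloring never needs more than (max_degree + 1) colors: when coloring a vertex, at most max_degree neighbors are already colored.
Upper bound = 37 + 1 = 38

38


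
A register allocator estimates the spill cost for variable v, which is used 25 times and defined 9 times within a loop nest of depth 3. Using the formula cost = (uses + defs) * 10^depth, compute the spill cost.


uses + defs = 25 + 9 = 34
10^3 = 1000
Spill cost = 34 * 1000 = 34000

34000


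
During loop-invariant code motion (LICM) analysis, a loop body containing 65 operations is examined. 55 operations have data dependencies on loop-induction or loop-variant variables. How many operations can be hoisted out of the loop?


Invariant candidates = total - loop-dependent
= 65 - 55 = 10

10


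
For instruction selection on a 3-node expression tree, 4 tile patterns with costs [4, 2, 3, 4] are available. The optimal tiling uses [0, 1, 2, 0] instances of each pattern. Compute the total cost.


Total cost = sum(count_i * cost_i)
= 0*4 + 1*2 + 2*3 + 0*4
= 8

8


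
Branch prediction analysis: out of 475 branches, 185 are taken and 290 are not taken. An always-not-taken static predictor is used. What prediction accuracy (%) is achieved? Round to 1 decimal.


Predictor: always-not-taken
Correct predictions = 290
Accuracy = 290 / 475 * 100 = 61.1%

61.1


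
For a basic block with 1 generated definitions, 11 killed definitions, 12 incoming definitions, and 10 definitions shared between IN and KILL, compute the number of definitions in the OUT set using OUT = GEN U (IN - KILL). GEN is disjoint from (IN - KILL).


IN - KILL: 12 - 10 = 2 surviving definitions
OUT = GEN + surviving = 1 + 2 = 3

3


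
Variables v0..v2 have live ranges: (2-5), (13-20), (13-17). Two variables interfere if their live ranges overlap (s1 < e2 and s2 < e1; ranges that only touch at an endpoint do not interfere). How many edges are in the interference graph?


Check all pairs for overlapping intervals.
Two intervals (s1,e1) and (s2,e2) overlap if s1 < e2 and s2 < e1.
v0 (2-5) vs v1..v2: overlaps none -> 0
v1 (13-20) vs v2: overlaps v2 -> 1
Total overlapping pairs = 0 + 1 = 1

1


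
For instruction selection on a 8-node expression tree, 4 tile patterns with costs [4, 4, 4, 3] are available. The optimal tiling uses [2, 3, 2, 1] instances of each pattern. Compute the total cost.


Total cost = sum(count_i * cost_i)
= 2*4 + 3*4 + 2*4 + 1*3
= 31

31


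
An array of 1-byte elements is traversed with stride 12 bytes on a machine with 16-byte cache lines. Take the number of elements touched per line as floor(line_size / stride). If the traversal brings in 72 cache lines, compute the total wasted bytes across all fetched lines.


Elements per line = floor(16 / 12) = 1
Bytes used per line = 1 * 1 = 1
Wasted per line = 16 - 1 = 15
Total wasted = 15 * 72 = 1080

1080


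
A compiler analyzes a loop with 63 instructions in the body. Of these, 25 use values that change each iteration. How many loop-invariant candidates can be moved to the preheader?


Invariant candidates = total - loop-dependent
= 63 - 25 = 38

38


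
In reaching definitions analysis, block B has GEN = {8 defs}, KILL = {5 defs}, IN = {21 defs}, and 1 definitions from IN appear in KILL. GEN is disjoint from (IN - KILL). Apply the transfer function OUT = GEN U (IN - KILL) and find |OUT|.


IN - KILL: 21 - 1 = 20 surviving definitions
OUT = GEN + surviving = 8 + 20 = 28

28


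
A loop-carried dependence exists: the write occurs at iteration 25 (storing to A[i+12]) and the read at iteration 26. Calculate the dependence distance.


Distance = read iteration - write iteration
= 26 - 25 = 1

1


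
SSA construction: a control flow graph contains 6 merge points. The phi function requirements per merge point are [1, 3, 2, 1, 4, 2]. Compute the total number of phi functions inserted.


Total phi functions = sum of phi functions at each join node
= 1 + 3 + 2 + 1 + 4 + 2 = 13

13


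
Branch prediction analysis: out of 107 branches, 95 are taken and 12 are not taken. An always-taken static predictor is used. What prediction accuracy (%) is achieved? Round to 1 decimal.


Predictor: always-taken
Correct predictions = 95
Accuracy = 95 / 107 * 100 = 88.8%

88.8


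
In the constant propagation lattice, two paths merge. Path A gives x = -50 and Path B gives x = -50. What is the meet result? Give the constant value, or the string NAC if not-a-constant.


Meet operation: if both paths give the same constant, result is that constant; if they differ, result is NAC (not-a-constant).
Path A: -50, Path B: -50 -> equal
Result: constant -> -50

-50


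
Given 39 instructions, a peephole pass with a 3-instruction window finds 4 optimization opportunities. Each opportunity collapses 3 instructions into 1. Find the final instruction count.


Each match removes 2 instructions.
Total removed = 4 * 2 = 8
Remaining = 39 - 8 = 31

31


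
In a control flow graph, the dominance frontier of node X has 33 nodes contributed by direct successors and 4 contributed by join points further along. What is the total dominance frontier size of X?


DF(X) = direct successor contributions + join point contributions
= 33 + 4 = 37

37


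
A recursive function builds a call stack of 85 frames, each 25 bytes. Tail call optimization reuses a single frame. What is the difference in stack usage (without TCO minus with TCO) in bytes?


Without TCO: 85 * 25 = 2125 bytes
With TCO: reuse 1 frame = 25 bytes
Savings = 2125 - 25 = 2100

2100


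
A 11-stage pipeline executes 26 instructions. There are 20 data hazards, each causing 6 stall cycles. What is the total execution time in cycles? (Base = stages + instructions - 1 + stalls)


Base cycles = 11 + 26 - 1 = 36
Total stalls = 20 * 6 = 120
Total = 36 + 120 = 156

156


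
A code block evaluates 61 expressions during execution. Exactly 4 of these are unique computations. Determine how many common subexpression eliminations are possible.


CSE count = total expressions - unique expressions
= 61 - 4 = 57

57


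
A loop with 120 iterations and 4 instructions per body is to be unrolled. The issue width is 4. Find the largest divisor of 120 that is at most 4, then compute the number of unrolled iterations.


Largest divisor of 120 <= 4 is 4
New iterations = 120 / 4 = 30

30


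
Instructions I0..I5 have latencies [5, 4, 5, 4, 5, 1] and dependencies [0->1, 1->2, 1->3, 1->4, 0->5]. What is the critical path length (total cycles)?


Compute longest path through dependency graph: dist(Ik) = max over predecessors of dist + latency(Ik).
dist(I0) = latency 5 = 5
dist(I1) = dist(I0) + 4 = 5 + 4 = 9
dist(I2) = dist(I1) + 5 = 9 + 5 = 14
dist(I3) = dist(I1) + 4 = 9 + 4 = 13
dist(I4) = dist(I1) + 5 = 9 + 5 = 14
dist(I5) = dist(I0) + 1 = 5 + 1 = 6
Critical path = max dist = 14

14


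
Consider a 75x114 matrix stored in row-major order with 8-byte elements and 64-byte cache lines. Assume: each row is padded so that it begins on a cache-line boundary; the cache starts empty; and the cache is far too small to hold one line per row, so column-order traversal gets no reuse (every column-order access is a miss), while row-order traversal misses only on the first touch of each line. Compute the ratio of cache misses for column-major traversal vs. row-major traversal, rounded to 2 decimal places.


Each row occupies 114 * 8 = 912 bytes and starts on a line boundary, so it spans ceil(912 / 64) = 15 cache lines.
Row-major traversal misses (one per line touched): 75 * ceil(114 * 8 / 64) = 1125
Column-major traversal misses (no reuse, every access misses): 75 * 114 = 8550
Ratio = 8550 / 1125 = 7.6

7.6


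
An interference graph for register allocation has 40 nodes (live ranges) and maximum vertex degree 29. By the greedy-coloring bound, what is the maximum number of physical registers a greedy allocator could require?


Greedy coloring never needs more than (max_degree + 1) colors: when coloring a vertex, at most max_degree neighbors are already colored.
Upper bound = 29 + 1 = 30

30


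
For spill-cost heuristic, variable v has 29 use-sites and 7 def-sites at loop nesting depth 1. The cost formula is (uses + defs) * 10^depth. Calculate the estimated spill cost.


uses + defs = 29 + 7 = 36
10^1 = 10
Spill cost = 36 * 10 = 360

360


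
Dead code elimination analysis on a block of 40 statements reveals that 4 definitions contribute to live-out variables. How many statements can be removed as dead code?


Dead code = total statements - live definitions
= 40 - 4 = 36

36


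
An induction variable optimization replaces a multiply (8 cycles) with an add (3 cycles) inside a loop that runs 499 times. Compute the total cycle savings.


Per-iteration saving = 8 - 3 = 5
Total saved = 499 * 5 = 2495

2495


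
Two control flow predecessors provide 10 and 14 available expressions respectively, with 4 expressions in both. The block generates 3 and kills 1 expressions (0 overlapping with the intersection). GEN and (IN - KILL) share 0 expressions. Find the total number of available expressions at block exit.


IN = intersection of predecessors = 4
IN - KILL = 4 - 0 = 4
|OUT| = |GEN| + |IN - KILL| - |GEN ∩ (IN - KILL)| = 3 + 4 - 0 = 7

7


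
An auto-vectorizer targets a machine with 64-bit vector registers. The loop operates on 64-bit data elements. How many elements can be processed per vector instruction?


Width = SIMD bits / data type bits
= 64 / 64 = 1

1


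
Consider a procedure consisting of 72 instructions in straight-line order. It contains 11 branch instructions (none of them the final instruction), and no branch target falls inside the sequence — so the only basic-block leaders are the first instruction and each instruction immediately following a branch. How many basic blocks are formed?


With no in-sequence branch targets, the leaders are the first instruction plus the instruction after each branch.
Number of basic blocks = branches + 1
= 11 + 1 = 12

12


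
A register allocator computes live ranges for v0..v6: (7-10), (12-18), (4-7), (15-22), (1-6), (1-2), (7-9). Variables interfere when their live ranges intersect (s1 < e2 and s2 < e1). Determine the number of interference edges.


Check all pairs for overlapping intervals.
Two intervals (s1,e1) and (s2,e2) overlap if s1 < e2 and s2 < e1.
v0 (7-10) vs v1..v6: overlaps v6 -> 1
v1 (12-18) vs v2..v6: overlaps v3 -> 1
v2 (4-7) vs v3..v6: overlaps v4 -> 1
v3 (15-22) vs v4..v6: overlaps none -> 0
v4 (1-6) vs v5..v6: overlaps v5 -> 1
v5 (1-2) vs v6: overlaps none -> 0
Total overlapping pairs = 1 + 1 + 1 + 0 + 1 + 0 = 4

4


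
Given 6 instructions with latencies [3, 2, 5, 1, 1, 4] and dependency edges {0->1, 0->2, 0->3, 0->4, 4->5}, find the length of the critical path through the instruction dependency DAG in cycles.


Compute longest path through dependency graph: dist(Ik) = max over predecessors of dist + latency(Ik).
dist(I0) = latency 3 = 3
dist(I1) = dist(I0) + 2 = 3 + 2 = 5
dist(I2) = dist(I0) + 5 = 3 + 5 = 8
dist(I3) = dist(I0) + 1 = 3 + 1 = 4
dist(I4) = dist(I0) + 1 = 3 + 1 = 4
dist(I5) = dist(I4) + 4 = 4 + 4 = 8
Critical path = max dist = 8

8


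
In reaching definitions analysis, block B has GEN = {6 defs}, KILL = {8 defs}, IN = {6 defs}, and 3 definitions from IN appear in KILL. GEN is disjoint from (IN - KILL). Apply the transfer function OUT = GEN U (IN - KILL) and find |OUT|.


IN - KILL: 6 - 3 = 3 surviving definitions
OUT = GEN + surviving = 6 + 3 = 9

9


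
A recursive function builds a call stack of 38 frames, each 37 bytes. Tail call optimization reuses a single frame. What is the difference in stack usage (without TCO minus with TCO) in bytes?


Without TCO: 38 * 37 = 1406 bytes
With TCO: reuse 1 frame = 37 bytes
Savings = 1406 - 37 = 1369

1369


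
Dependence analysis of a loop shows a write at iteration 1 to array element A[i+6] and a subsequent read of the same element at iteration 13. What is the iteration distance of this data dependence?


Distance = read iteration - write iteration
= 13 - 1 = 12

12


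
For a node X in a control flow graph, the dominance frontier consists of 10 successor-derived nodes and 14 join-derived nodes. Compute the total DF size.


DF(X) = direct successor contributions + join point contributions
= 10 + 14 = 24

24


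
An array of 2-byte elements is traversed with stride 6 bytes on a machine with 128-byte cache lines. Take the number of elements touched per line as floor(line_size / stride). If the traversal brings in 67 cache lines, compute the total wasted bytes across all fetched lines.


Elements per line = floor(128 / 6) = 21
Bytes used per line = 21 * 2 = 42
Wasted per line = 128 - 42 = 86
Total wasted = 86 * 67 = 5762

5762


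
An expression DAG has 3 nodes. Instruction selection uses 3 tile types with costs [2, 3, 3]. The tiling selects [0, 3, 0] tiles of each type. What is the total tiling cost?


Total cost = sum(count_i * cost_i)
= 0*2 + 3*3 + 0*3
= 9

9


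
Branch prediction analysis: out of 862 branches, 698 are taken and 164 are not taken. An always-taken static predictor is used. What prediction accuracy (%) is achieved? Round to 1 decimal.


Predictor: always-taken
Correct predictions = 698
Accuracy = 698 / 862 * 100 = 81.0%

81.0


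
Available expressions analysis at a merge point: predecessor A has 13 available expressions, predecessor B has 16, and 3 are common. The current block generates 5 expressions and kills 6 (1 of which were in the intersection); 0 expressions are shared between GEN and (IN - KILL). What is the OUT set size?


IN = intersection of predecessors = 3
IN - KILL = 3 - 1 = 2
|OUT| = |GEN| + |IN - KILL| - |GEN ∩ (IN - KILL)| = 5 + 2 - 0 = 7

7


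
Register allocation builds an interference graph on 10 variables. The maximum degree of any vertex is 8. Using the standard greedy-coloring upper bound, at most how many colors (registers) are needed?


Greedy coloring never needs more than (max_degree + 1) colors: when coloring a vertex, at most max_degree neighbors are already colored.
Upper bound = 8 + 1 = 9

9
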